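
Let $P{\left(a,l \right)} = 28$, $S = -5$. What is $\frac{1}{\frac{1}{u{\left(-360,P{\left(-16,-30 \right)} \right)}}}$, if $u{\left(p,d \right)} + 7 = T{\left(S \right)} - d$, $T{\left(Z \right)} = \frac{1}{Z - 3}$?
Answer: $- \frac{281}{8} \approx -35.125$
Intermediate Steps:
$T{\left(Z \right)} = \frac{1}{-3 + Z}$
$u{\left(p,d \right)} = - \frac{57}{8} - d$ ($u{\left(p,d \right)} = -7 - \left(d - \frac{1}{-3 - 5}\right) = -7 - \left(\frac{1}{8} + d\right) = - \frac{57}{8} - d$)
$\frac{1}{\frac{1}{u{\left(-360,P{\left(-16,-30 \right)} \right)}}} = \frac{1}{\frac{1}{- \frac{57}{8} - 28}} = \frac{1}{\frac{1}{- \frac{281}{8}}} = \frac{1}{- \frac{8}{281}} = - \frac{281}{8}$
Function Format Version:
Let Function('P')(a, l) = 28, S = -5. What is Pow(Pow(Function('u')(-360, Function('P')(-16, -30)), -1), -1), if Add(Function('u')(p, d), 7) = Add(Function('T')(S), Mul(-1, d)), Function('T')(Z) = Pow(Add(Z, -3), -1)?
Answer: Rational(-281, 8) ≈ -35.125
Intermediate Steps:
Function('T')(Z) = Pow(Add(-3, Z), -1)
Function('u')(p, d) = Add(Rational(-57, 8), Mul(-1, d)) (Function('u')(p, d) = Add(-7, Add(Pow(Add(-3, -5), -1), Mul(-1, d))) = Add(-7, Add(Pow(-8, -1), Mul(-1, d))) = Add(-7, Add(Rational(-1, 8), Mul(-1, d))) = Add(Rational(-57, 8), Mul(-1, d)))
Pow(Pow(Function('u')(-360, Function('P')(-16, -30)), -1), -1) = Pow(Pow(Add(Rational(-57, 8), Mul(-1, 28)), -1), -1) = Pow(Pow(Add(Rational(-57, 8), -28), -1), -1) = Pow(Pow(Rational(-281, 8), -1), -1) = Pow(Rational(-8, 281), -1) = Rational(-281, 8)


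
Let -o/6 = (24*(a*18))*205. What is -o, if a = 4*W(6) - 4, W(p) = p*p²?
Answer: 456969600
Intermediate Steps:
W(p) = p³
a = 860 (a = 4*6³ - 4 = 4*216 - 4 = 864 - 4 = 860)
o = -456969600 (o = -6*24*(860*18)*205 = -6*24*15480*205 = -2229120*205 = -6*76161600 = -456969600)
-o = -1*(-456969600) = 456969600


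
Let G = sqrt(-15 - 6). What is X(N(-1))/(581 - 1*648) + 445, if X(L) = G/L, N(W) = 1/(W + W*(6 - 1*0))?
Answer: 445 + 7*I*sqrt(21)/67 ≈ 445.0 + 0.47878*I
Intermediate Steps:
G = I*sqrt(21) (G = sqrt(-21) = I*sqrt(21) ≈ 4.5826*I)
N(W) = 1/(7*W) (N(W) = 1/(W + W*(6 + 0)) = 1/(W + W*6) = 1/(W + 6*W) = 1/(7*W))
X(L) = I*sqrt(21)/L (X(L) = (I*sqrt(21))/L = I*sqrt(21)/L)
X(N(-1))/(581 - 1*648) + 445 = (I*sqrt(21)/(((1/7)/(-1))))/(581 - 1*648) + 445 = (I*sqrt(21)/(((1/7)*(-1))))/(581 - 648) + 445 = (I*sqrt(21)/(-1/7))/(-67) + 445 = (I*sqrt(21)*(-7))*(-1/67) + 445 = -7*I*sqrt(21)*(-1/67) + 445 = 7*I*sqrt(21)/67 + 445 = 445 + 7*I*sqrt(21)/67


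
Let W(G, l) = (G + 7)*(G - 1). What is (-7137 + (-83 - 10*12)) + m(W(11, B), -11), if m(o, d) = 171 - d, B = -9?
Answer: -7158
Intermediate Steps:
W(G, l) = (-1 + G)*(7 + G) (W(G, l) = (7 + G)*(-1 + G) = (-1 + G)*(7 + G))
(-7137 + (-83 - 10*12)) + m(W(11, B), -11) = (-7137 + (-83 - 10*12)) + (171 - 1*(-11)) = (-7137 + (-83 - 120)) + (171 + 11) = (-7137 - 203) + 182 = -7340 + 182 = -7158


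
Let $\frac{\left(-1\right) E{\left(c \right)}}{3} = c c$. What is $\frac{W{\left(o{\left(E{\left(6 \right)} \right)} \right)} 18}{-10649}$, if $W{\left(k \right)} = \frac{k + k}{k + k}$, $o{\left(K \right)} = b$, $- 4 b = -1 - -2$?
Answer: $- \frac{18}{10649} \approx -0.0016903$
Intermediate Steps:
$E{\left(c \right)} = - 3 c^{2}$ ($E{\left(c \right)} = - 3 c c = - 3 c^{2}$)
$b = - \frac{1}{4}$ ($b = - \frac{-1 - -2}{4} = - \frac{-1 + 2}{4} = \left(- \frac{1}{4}\right) 1 = - \frac{1}{4} \approx -0.25$)
$o{\left(K \right)} = - \frac{1}{4}$
$W{\left(k \right)} = 1$ ($W{\left(k \right)} = \frac{2 k}{2 k} = 2 k \frac{1}{2 k} = 1$)
$\frac{W{\left(o{\left(E{\left(6 \right)} \right)} \right)} 18}{-10649} = \frac{1 \cdot 18}{-10649} = 18 \left(- \frac{1}{10649}\right) = - \frac{18}{10649}$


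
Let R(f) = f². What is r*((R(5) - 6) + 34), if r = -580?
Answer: -30740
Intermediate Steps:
r*((R(5) - 6) + 34) = -580*((5² - 6) + 34) = -580*((25 - 6) + 34) = -580*(19 + 34) = -580*53 = -30740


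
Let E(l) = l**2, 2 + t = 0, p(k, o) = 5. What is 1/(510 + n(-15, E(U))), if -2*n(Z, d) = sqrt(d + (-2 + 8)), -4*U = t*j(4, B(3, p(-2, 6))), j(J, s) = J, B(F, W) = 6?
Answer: 204/104039 + sqrt(10)/520195 ≈ 0.0019669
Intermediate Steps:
t = -2 (t = -2 + 0 = -2)
U = 2 (U = -(-1)*4/2 = -1/4*(-8) = 2)
n(Z, d) = -sqrt(6 + d)/2 (n(Z, d) = -sqrt(d + (-2 + 8))/2 = -sqrt(d + 6)/2 = -sqrt(6 + d)/2)
1/(510 + n(-15, E(U))) = 1/(510 - sqrt(6 + 2**2)/2) = 1/(510 - sqrt(6 + 4)/2) = 1/(510 - sqrt(10)/2)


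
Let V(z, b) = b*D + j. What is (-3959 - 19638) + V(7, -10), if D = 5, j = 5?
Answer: -23642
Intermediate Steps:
V(z, b) = 5 + 5*b (V(z, b) = b*5 + 5 = 5*b + 5 = 5 + 5*b)
(-3959 - 19638) + V(7, -10) = (-3959 - 19638) + (5 + 5*(-10)) = -23597 + (5 - 50) = -23597 - 45 = -23642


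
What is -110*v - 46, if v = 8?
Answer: -926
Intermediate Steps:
-110*v - 46 = -110*8 - 46 = -880 - 46 = -926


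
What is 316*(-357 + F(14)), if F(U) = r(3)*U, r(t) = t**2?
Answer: -72996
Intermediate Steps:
F(U) = 9*U (F(U) = 3**2*U = 9*U)
316*(-357 + F(14)) = 316*(-357 + 9*14) = 316*(-357 + 126) = 316*(-231) = -72996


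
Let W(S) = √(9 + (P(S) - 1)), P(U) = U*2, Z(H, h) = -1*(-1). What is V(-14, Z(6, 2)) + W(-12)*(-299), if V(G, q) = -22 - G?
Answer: -8 - 1196*I ≈ -8.0 - 1196.0*I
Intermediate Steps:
Z(H, h) = 1
P(U) = 2*U
W(S) = √(8 + 2*S) (W(S) = √(9 + (2*S - 1)) = √(9 + (-1 + 2*S)) = √(8 + 2*S))
V(-14, Z(6, 2)) + W(-12)*(-299) = (-22 - 1*(-14)) + √(8 + 2*(-12))*(-299) = (-22 + 14) + √(8 - 24)*(-299) = -8 + √(-16)*(-299) = -8 + (4*I)*(-299) = -8 - 1196*I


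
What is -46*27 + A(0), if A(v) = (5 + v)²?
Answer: -1217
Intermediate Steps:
-46*27 + A(0) = -46*27 + (5 + 0)² = -1242 + 5² = -1242 + 25 = -1217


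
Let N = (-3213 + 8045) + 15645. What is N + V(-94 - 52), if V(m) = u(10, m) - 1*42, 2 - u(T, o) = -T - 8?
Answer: 20455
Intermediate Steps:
u(T, o) = 10 + T (u(T, o) = 2 - (-T - 8) = 2 - (-8 - T) = 2 + (8 + T) = 10 + T)
N = 20477 (N = 4832 + 15645 = 20477)
V(m) = -22 (V(m) = (10 + 10) - 1*42 = 20 - 42 = -22)
N + V(-94 - 52) = 20477 - 22 = 20455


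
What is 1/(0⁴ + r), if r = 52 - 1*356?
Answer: -1/304 ≈ -0.0032895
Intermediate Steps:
r = -304 (r = 52 - 356 = -304)
1/(0⁴ + r) = 1/(0⁴ - 304) = 1/(0 - 304) = 1/(-304) = -1/304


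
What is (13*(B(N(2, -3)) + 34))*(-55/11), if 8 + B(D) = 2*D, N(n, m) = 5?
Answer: -2340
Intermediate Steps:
B(D) = -8 + 2*D
(13*(B(N(2, -3)) + 34))*(-55/11) = (13*((-8 + 2*5) + 34))*(-55/11) = (13*((-8 + 10) + 34))*(-55*1/11) = (13*(2 + 34))*(-5) = (13*36)*(-5) = 468*(-5) = -2340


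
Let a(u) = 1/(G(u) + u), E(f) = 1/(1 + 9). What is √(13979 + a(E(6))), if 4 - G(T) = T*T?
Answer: 3*√259829111/409 ≈ 118.23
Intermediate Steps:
E(f) = ⅒ (E(f) = 1/10 = ⅒)
G(T) = 4 - T² (G(T) = 4 - T*T = 4 - T²)
a(u) = 1/(4 + u - u²) (a(u) = 1/((4 - u²) + u) = 1/(4 + u - u²))
√(13979 + a(E(6))) = √(13979 + 1/(4 + ⅒ - (⅒)²)) = √(13979 + 1/(4 + ⅒ - 1*1/100)) = √(13979 + 1/(4 + ⅒ - 1/100)) = √(13979 + 1/(409/100)) = √(13979 + 100/409) = √(5717511/409) = 3*√259829111/409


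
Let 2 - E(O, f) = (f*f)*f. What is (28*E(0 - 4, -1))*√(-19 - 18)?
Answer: 84*I*√37 ≈ 510.95*I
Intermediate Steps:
E(O, f) = 2 - f³ (E(O, f) = 2 - f*f*f = 2 - f²*f = 2 - f³)
(28*E(0 - 4, -1))*√(-19 - 18) = (28*(2 - 1*(-1)³))*√(-19 - 18) = (28*(2 - 1*(-1)))*√(-37) = (28*(2 + 1))*(I*√37) = (28*3)*(I*√37) = 84*(I*√37) = 84*I*√37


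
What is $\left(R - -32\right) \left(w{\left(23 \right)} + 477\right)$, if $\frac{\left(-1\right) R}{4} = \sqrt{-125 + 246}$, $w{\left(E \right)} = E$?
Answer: $-6000$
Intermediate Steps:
$R = -44$ ($R = - 4 \sqrt{-125 + 246} = - 4 \sqrt{121} = \left(-4\right) 11 = -44$)
$\left(R - -32\right) \left(w{\left(23 \right)} + 477\right) = \left(-44 - -32\right) \left(23 + 477\right) = \left(-44 + \left(42 - 10\right)\right) 500 = \left(-44 + 32\right) 500 = \left(-12\right) 500 = -6000$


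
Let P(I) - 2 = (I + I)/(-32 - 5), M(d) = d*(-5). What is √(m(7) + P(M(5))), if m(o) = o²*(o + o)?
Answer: 3*√104858/37 ≈ 26.255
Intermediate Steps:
M(d) = -5*d
P(I) = 2 - 2*I/37 (P(I) = 2 + (I + I)/(-32 - 5) = 2 + (2*I)/(-37) = 2 + (2*I)*(-1/37) = 2 - 2*I/37)
m(o) = 2*o³ (m(o) = o²*(2*o) = 2*o³)
√(m(7) + P(M(5))) = √(2*7³ + (2 - (-10)*5/37)) = √(2*343 + (2 - 2/37*(-25))) = √(686 + (2 + 50/37)) = √(686 + 124/37) = √(25506/37) = 3*√104858/37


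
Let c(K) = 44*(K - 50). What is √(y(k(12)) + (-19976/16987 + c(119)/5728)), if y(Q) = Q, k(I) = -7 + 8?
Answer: √52377933743210/12162692 ≈ 0.59504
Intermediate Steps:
c(K) = -2200 + 44*K (c(K) = 44*(-50 + K) = -2200 + 44*K)
k(I) = 1
√(y(k(12)) + (-19976/16987 + c(119)/5728)) = √(1 + (-19976/16987 + (-2200 + 44*119)/5728)) = √(1 + (-19976*1/16987 + (-2200 + 5236)*(1/5728))) = √(1 + (-19976/16987 + 3036*(1/5728))) = √(1 + (-19976/16987 + 759/1432)) = √(1 - 15712499/24325384) = √(8612885/24325384) = √52377933743210/12162692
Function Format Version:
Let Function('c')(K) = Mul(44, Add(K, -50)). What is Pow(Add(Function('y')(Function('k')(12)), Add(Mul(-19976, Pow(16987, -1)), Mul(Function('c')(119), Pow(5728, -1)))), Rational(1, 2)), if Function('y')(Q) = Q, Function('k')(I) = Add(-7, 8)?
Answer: Mul(Rational(1, 12162692), Pow(52377933743210, Rational(1, 2))) ≈ 0.59504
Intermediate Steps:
Function('c')(K) = Add(-2200, Mul(44, K)) (Function('c')(K) = Mul(44, Add(-50, K)) = Add(-2200, Mul(44, K)))
Function('k')(I) = 1
Pow(Add(Function('y')(Function('k')(12)), Add(Mul(-19976, Pow(16987, -1)), Mul(Function('c')(119), Pow(5728, -1)))), Rational(1, 2)) = Pow(Add(1, Add(Mul(-19976, Pow(16987, -1)), Mul(Add(-2200, Mul(44, 119)), Pow(5728, -1)))), Rational(1, 2)) = Pow(Add(1, Add(Mul(-19976, Rational(1, 16987)), Mul(Add(-2200, 5236), Rational(1, 5728)))), Rational(1, 2)) = Pow(Add(1, Add(Rational(-19976, 16987), Mul(3036, Rational(1, 5728)))), Rational(1, 2)) = Pow(Add(1, Add(Rational(-19976, 16987), Rational(759, 1432))), Rational(1, 2)) = Pow(Add(1, Rational(-15712499, 24325384)), Rational(1, 2)) = Pow(Rational(8612885, 24325384), Rational(1, 2)) = Mul(Rational(1, 12162692), Pow(52377933743210, Rational(1, 2)))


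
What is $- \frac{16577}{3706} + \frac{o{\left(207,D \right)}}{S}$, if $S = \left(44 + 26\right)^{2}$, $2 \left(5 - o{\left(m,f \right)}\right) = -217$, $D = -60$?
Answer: $- \frac{80806669}{18159400} \approx -4.4499$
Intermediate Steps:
$o{\left(m,f \right)} = \frac{227}{2}$ ($o{\left(m,f \right)} = 5 - - \frac{217}{2} = 5 + \frac{217}{2} = \frac{227}{2}$)
$S = 4900$ ($S = 70^{2} = 4900$)
$- \frac{16577}{3706} + \frac{o{\left(207,D \right)}}{S} = - \frac{16577}{3706} + \frac{227}{2 \cdot 4900} = \left(-16577\right) \frac{1}{3706} + \frac{227}{2} \cdot \frac{1}{4900} = - \frac{16577}{3706} + \frac{227}{9800} = - \frac{80806669}{18159400}$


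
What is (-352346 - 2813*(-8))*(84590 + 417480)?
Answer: -165603772940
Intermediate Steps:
(-352346 - 2813*(-8))*(84590 + 417480) = (-352346 + 22504)*502070 = -329842*502070 = -165603772940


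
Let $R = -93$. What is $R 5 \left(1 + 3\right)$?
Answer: $-1860$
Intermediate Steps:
$R 5 \left(1 + 3\right) = - 93 \cdot 5 \left(1 + 3\right) = - 93 \cdot 5 \cdot 4 = \left(-93\right) 20 = -1860$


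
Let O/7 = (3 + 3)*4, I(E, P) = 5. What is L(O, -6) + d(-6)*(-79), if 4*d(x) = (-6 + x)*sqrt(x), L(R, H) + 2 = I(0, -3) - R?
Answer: -165 + 237*I*sqrt(6) ≈ -165.0 + 580.53*I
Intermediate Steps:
O = 168 (O = 7*((3 + 3)*4) = 7*(6*4) = 7*24 = 168)
L(R, H) = 3 - R (L(R, H) = -2 + (5 - R) = 3 - R)
d(x) = sqrt(x)*(-6 + x)/4 (d(x) = ((-6 + x)*sqrt(x))/4 = (sqrt(x)*(-6 + x))/4 = sqrt(x)*(-6 + x)/4)
L(O, -6) + d(-6)*(-79) = (3 - 1*168) + (sqrt(-6)*(-6 - 6)/4)*(-79) = (3 - 168) + ((1/4)*(I*sqrt(6))*(-12))*(-79) = -165 - 3*I*sqrt(6)*(-79) = -165 + 237*I*sqrt(6)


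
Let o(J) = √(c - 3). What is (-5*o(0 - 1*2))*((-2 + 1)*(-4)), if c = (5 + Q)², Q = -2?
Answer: -20*√6 ≈ -48.990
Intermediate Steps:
c = 9 (c = (5 - 2)² = 3² = 9)
o(J) = √6 (o(J) = √(9 - 3) = √6)
(-5*o(0 - 1*2))*((-2 + 1)*(-4)) = (-5*√6)*((-2 + 1)*(-4)) = (-5*√6)*(-1*(-4)) = -5*√6*4 = -20*√6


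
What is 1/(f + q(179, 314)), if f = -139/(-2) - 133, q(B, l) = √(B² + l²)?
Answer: 254/506419 + 52*√773/506419 ≈ 0.0033564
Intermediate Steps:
f = -127/2 (f = -½*(-139) - 133 = 139/2 - 133 = -127/2 ≈ -63.500)
1/(f + q(179, 314)) = 1/(-127/2 + √(179² + 314²)) = 1/(-127/2 + √(32041 + 98596)) = 1/(-127/2 + √130637) = 1/(-127/2 + 13*√773)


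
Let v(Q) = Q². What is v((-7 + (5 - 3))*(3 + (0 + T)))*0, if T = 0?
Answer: 0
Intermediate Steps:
v((-7 + (5 - 3))*(3 + (0 + T)))*0 = ((-7 + (5 - 3))*(3 + (0 + 0)))²*0 = ((-7 + 2)*(3 + 0))²*0 = (-5*3)²*0 = (-15)²*0 = 225*0 = 0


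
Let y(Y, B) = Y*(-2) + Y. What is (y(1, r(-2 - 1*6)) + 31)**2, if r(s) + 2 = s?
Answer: 900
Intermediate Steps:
r(s) = -2 + s
y(Y, B) = -Y (y(Y, B) = -2*Y + Y = -Y)
(y(1, r(-2 - 1*6)) + 31)**2 = (-1*1 + 31)**2 = (-1 + 31)**2 = 30**2 = 900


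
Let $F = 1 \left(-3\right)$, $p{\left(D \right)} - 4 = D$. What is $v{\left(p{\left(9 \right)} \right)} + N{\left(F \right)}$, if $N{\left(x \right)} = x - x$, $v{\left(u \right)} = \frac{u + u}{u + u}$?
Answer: $1$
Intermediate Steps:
$p{\left(D \right)} = 4 + D$
$v{\left(u \right)} = 1$ ($v{\left(u \right)} = \frac{2 u}{2 u} = 2 u \frac{1}{2 u} = 1$)
$F = -3$
$N{\left(x \right)} = 0$
$v{\left(p{\left(9 \right)} \right)} + N{\left(F \right)} = 1 + 0 = 1$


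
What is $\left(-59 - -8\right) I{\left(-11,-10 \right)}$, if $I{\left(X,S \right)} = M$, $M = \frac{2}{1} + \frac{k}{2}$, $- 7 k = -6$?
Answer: $- \frac{867}{7} \approx -123.86$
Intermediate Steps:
$k = \frac{6}{7}$ ($k = \left(- \frac{1}{7}\right) \left(-6\right) = \frac{6}{7} \approx 0.85714$)
$M = \frac{17}{7}$ ($M = \frac{2}{1} + \frac{6}{7 \cdot 2} = 2 \cdot 1 + \frac{6}{7} \cdot \frac{1}{2} = 2 + \frac{3}{7} = \frac{17}{7} \approx 2.4286$)
$I{\left(X,S \right)} = \frac{17}{7}$
$\left(-59 - -8\right) I{\left(-11,-10 \right)} = \left(-59 - -8\right) \frac{17}{7} = \left(-59 + 8\right) \frac{17}{7} = \left(-51\right) \frac{17}{7} = - \frac{867}{7}$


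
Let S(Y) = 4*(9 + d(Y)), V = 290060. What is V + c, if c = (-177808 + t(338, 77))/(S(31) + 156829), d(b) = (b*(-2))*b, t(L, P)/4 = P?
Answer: 43270103120/149177 ≈ 2.9006e+5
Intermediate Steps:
t(L, P) = 4*P
d(b) = -2*b**2 (d(b) = (-2*b)*b = -2*b**2)
S(Y) = 36 - 8*Y**2 (S(Y) = 4*(9 - 2*Y**2) = 36 - 8*Y**2)
c = -177500/149177 (c = (-177808 + 4*77)/((36 - 8*31**2) + 156829) = (-177808 + 308)/((36 - 8*961) + 156829) = -177500/((36 - 7688) + 156829) = -177500/(-7652 + 156829) = -177500/149177 ≈ -1.1899)
V + c = 290060 - 177500/149177 = 43270103120/149177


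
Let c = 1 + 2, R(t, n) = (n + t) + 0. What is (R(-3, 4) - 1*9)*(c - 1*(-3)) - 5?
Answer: -53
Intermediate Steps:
R(t, n) = n + t
c = 3
(R(-3, 4) - 1*9)*(c - 1*(-3)) - 5 = ((4 - 3) - 1*9)*(3 - 1*(-3)) - 5 = (1 - 9)*(3 + 3) - 5 = -8*6 - 5 = -48 - 5 = -53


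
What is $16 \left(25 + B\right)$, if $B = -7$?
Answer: $288$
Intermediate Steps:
$16 \left(25 + B\right) = 16 \left(25 - 7\right) = 16 \cdot 18 = 288$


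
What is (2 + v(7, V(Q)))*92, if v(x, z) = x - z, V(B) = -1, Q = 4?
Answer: 920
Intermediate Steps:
(2 + v(7, V(Q)))*92 = (2 + (7 - 1*(-1)))*92 = (2 + (7 + 1))*92 = (2 + 8)*92 = 10*92 = 920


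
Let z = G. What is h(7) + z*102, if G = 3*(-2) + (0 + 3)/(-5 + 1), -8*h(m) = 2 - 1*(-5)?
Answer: -5515/8 ≈ -689.38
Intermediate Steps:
h(m) = -7/8 (h(m) = -(2 - 1*(-5))/8 = -(2 + 5)/8 = -⅛*7 = -7/8)
G = -27/4 (G = -6 + 3/(-4) = -6 + 3*(-¼) = -6 - ¾ = -27/4 ≈ -6.7500)
z = -27/4 ≈ -6.7500
h(7) + z*102 = -7/8 - 27/4*102 = -7/8 - 1377/2 = -5515/8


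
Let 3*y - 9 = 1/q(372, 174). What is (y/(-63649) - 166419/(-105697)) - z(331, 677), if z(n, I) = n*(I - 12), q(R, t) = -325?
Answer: -1443794536308780428/6559320644175 ≈ -2.2011e+5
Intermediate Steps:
z(n, I) = n*(-12 + I)
y = 2924/975 (y = 3 + (⅓)/(-325) = 3 + (⅓)*(-1/325) = 3 - 1/975 = 2924/975 ≈ 2.9990)
(y/(-63649) - 166419/(-105697)) - z(331, 677) = ((2924/975)/(-63649) - 166419/(-105697)) - 331*(-12 + 677) = ((2924/975)*(-1/63649) - 166419*(-1/105697)) - 331*665 = (-2924/62057775 + 166419/105697) - 1*220115 = 10327283799697/6559320644175 - 220115 = -1443794536308780428/6559320644175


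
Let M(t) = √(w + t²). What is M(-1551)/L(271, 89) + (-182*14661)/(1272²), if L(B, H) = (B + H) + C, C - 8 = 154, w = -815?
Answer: -148239/89888 + √2404786/522 ≈ 1.3216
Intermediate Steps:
C = 162 (C = 8 + 154 = 162)
L(B, H) = 162 + B + H (L(B, H) = (B + H) + 162 = 162 + B + H)
M(t) = √(-815 + t²)
M(-1551)/L(271, 89) + (-182*14661)/(1272²) = √(-815 + (-1551)²)/(162 + 271 + 89) + (-182*14661)/(1272²) = √(-815 + 2405601)/522 - 2668302/1617984 = √2404786*(1/522) - 2668302*1/1617984 = √2404786/522 - 148239/89888 = -148239/89888 + √2404786/522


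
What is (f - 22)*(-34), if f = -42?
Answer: 2176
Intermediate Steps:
(f - 22)*(-34) = (-42 - 22)*(-34) = -64*(-34) = 2176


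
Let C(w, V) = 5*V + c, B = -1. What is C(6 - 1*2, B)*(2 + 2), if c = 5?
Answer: 0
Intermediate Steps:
C(w, V) = 5 + 5*V (C(w, V) = 5*V + 5 = 5 + 5*V)
C(6 - 1*2, B)*(2 + 2) = (5 + 5*(-1))*(2 + 2) = (5 - 5)*4 = 0*4 = 0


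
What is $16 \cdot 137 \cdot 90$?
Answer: $197280$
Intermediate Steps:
$16 \cdot 137 \cdot 90 = 2192 \cdot 90 = 197280$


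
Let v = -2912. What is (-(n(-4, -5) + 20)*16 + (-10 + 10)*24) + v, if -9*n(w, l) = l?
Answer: -29168/9 ≈ -3240.9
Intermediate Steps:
n(w, l) = -l/9
(-(n(-4, -5) + 20)*16 + (-10 + 10)*24) + v = (-(-1/9*(-5) + 20)*16 + (-10 + 10)*24) - 2912 = (-(5/9 + 20)*16 + 0*24) - 2912 = (-185*16/9 + 0) - 2912 = (-1*2960/9 + 0) - 2912 = (-2960/9 + 0) - 2912 = -2960/9 - 2912 = -29168/9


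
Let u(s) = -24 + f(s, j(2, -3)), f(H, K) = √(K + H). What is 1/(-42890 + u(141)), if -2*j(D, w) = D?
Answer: -21457/920805628 - √35/920805628 ≈ -2.3309e-5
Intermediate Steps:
j(D, w) = -D/2
f(H, K) = √(H + K)
u(s) = -24 + √(-1 + s) (u(s) = -24 + √(s - ½*2) = -24 + √(s - 1) = -24 + √(-1 + s))
1/(-42890 + u(141)) = 1/(-42890 + (-24 + √(-1 + 141))) = 1/(-42890 + (-24 + √140)) = 1/(-42890 + (-24 + 2*√35)) = 1/(-42914 + 2*√35)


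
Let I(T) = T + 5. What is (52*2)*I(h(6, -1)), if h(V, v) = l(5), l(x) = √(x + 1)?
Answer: 520 + 104*√6 ≈ 774.75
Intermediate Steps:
l(x) = √(1 + x)
h(V, v) = √6 (h(V, v) = √(1 + 5) = √6)
I(T) = 5 + T
(52*2)*I(h(6, -1)) = (52*2)*(5 + √6) = 104*(5 + √6) = 520 + 104*√6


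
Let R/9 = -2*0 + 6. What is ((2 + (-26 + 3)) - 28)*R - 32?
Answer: -2678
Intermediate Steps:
R = 54 (R = 9*(-2*0 + 6) = 9*(0 + 6) = 9*6 = 54)
((2 + (-26 + 3)) - 28)*R - 32 = ((2 + (-26 + 3)) - 28)*54 - 32 = ((2 - 23) - 28)*54 - 32 = (-21 - 28)*54 - 32 = -49*54 - 32 = -2646 - 32 = -2678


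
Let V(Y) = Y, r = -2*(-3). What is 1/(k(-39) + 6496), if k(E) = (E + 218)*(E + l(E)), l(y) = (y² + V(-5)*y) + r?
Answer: 1/307753 ≈ 3.2494e-6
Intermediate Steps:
r = 6
l(y) = 6 + y² - 5*y (l(y) = (y² - 5*y) + 6 = 6 + y² - 5*y)
k(E) = (218 + E)*(6 + E² - 4*E) (k(E) = (E + 218)*(E + (6 + E² - 5*E)) = (218 + E)*(6 + E² - 4*E))
1/(k(-39) + 6496) = 1/((1308 + (-39)³ - 866*(-39) + 214*(-39)²) + 6496) = 1/((1308 - 59319 + 33774 + 214*1521) + 6496) = 1/((1308 - 59319 + 33774 + 325494) + 6496) = 1/(301257 + 6496) = 1/307753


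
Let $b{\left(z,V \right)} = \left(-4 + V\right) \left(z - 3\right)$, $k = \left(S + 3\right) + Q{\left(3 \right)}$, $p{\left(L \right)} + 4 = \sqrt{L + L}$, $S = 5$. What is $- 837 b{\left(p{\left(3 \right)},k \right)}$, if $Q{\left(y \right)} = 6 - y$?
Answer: $41013 - 5859 \sqrt{6} \approx 26661.0$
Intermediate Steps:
$p{\left(L \right)} = -4 + \sqrt{2} \sqrt{L}$ ($p{\left(L \right)} = -4 + \sqrt{L + L} = -4 + \sqrt{2 L} = -4 + \sqrt{2} \sqrt{L}$)
$k = 11$ ($k = \left(5 + 3\right) + \left(6 - 3\right) = 8 + \left(6 - 3\right) = 8 + 3 = 11$)
$b{\left(z,V \right)} = \left(-4 + V\right) \left(-3 + z\right)$
$- 837 b{\left(p{\left(3 \right)},k \right)} = - 837 \left(12 - 4 \left(-4 + \sqrt{2} \sqrt{3}\right) - 33 + 11 \left(-4 + \sqrt{2} \sqrt{3}\right)\right) = - 837 \left(12 - 4 \left(-4 + \sqrt{6}\right) - 33 + 11 \left(-4 + \sqrt{6}\right)\right) = - 837 \left(12 + \left(16 - 4 \sqrt{6}\right) - 33 - \left(44 - 11 \sqrt{6}\right)\right) = - 837 \left(-49 + 7 \sqrt{6}\right) = 41013 - 5859 \sqrt{6}$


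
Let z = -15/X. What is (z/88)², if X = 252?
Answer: 25/54641664 ≈ 4.5753e-7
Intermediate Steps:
z = -5/84 (z = -15/252 = -15*1/252 = -5/84 ≈ -0.059524)
(z/88)² = (-5/84/88)² = (-5/84*1/88)² = (-5/7392)² = 25/54641664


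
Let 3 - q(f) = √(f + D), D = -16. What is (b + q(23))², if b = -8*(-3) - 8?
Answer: (19 - √7)² ≈ 267.46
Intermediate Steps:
b = 16 (b = 24 - 8 = 16)
q(f) = 3 - √(-16 + f) (q(f) = 3 - √(f - 16) = 3 - √(-16 + f))
(b + q(23))² = (16 + (3 - √(-16 + 23)))² = (16 + (3 - √7))² = (19 - √7)²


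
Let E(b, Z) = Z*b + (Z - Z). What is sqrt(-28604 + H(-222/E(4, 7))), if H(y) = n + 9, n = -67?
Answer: I*sqrt(28662) ≈ 169.3*I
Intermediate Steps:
E(b, Z) = Z*b (E(b, Z) = Z*b + 0 = Z*b)
H(y) = -58 (H(y) = -67 + 9 = -58)
sqrt(-28604 + H(-222/E(4, 7))) = sqrt(-28604 - 58) = sqrt(-28662) = I*sqrt(28662)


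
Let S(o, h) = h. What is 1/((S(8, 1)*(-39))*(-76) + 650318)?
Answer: 1/653282 ≈ 1.5307e-6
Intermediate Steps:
1/((S(8, 1)*(-39))*(-76) + 650318) = 1/((1*(-39))*(-76) + 650318) = 1/(-39*(-76) + 650318) = 1/(2964 + 650318) = 1/653282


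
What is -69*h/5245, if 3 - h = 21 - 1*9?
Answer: 621/5245 ≈ 0.11840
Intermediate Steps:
h = -9 (h = 3 - (21 - 1*9) = 3 - (21 - 9) = 3 - 1*12 = 3 - 12 = -9)
-69*h/5245 = -69*(-9)/5245 = 621*(1/5245) = 621/5245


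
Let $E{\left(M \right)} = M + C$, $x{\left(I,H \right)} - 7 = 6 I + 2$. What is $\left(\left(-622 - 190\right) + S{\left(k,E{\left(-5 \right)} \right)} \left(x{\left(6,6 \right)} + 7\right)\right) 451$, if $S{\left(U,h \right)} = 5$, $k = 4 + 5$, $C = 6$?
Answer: $-248952$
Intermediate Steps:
$k = 9$
$x{\left(I,H \right)} = 9 + 6 I$ ($x{\left(I,H \right)} = 7 + \left(6 I + 2\right) = 7 + \left(2 + 6 I\right) = 9 + 6 I$)
$E{\left(M \right)} = 6 + M$ ($E{\left(M \right)} = M + 6 = 6 + M$)
$\left(\left(-622 - 190\right) + S{\left(k,E{\left(-5 \right)} \right)} \left(x{\left(6,6 \right)} + 7\right)\right) 451 = \left(\left(-622 - 190\right) + 5 \left(\left(9 + 6 \cdot 6\right) + 7\right)\right) 451 = \left(\left(-622 - 190\right) + 5 \left(\left(9 + 36\right) + 7\right)\right) 451 = \left(-812 + 5 \left(45 + 7\right)\right) 451 = \left(-812 + 5 \cdot 52\right) 451 = \left(-812 + 260\right) 451 = \left(-552\right) 451 = -248952$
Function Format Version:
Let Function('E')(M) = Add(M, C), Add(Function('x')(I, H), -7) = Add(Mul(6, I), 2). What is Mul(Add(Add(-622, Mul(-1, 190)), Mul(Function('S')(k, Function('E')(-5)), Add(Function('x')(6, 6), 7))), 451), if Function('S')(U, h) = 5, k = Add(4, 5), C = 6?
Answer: -248952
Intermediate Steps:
k = 9
Function('x')(I, H) = Add(9, Mul(6, I)) (Function('x')(I, H) = Add(7, Add(Mul(6, I), 2)) = Add(7, Add(2, Mul(6, I))) = Add(9, Mul(6, I)))
Function('E')(M) = Add(6, M) (Function('E')(M) = Add(M, 6) = Add(6, M))
Mul(Add(Add(-622, Mul(-1, 190)), Mul(Function('S')(k, Function('E')(-5)), Add(Function('x')(6, 6), 7))), 451) = Mul(Add(Add(-622, Mul(-1, 190)), Mul(5, Add(Add(9, Mul(6, 6)), 7))), 451) = Mul(Add(Add(-622, -190), Mul(5, Add(Add(9, 36), 7))), 451) = Mul(Add(-812, Mul(5, Add(45, 7))), 451) = Mul(Add(-812, Mul(5, 52)), 451) = Mul(Add(-812, 260), 451) = Mul(-552, 451) = -248952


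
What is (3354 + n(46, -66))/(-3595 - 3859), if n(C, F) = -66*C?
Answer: -159/3727 ≈ -0.042662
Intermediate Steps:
(3354 + n(46, -66))/(-3595 - 3859) = (3354 - 66*46)/(-3595 - 3859) = (3354 - 3036)/(-7454) = 318*(-1/7454) = -159/3727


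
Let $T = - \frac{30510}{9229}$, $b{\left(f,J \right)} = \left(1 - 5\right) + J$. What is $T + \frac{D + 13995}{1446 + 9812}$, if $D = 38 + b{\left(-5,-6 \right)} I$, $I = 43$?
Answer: $- \frac{217939493}{103900082} \approx -2.0976$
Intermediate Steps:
$b{\left(f,J \right)} = -4 + J$
$D = -392$ ($D = 38 + \left(-4 - 6\right) 43 = 38 - 430 = -392$)
$T = - \frac{30510}{9229}$ ($T = \left(-30510\right) \frac{1}{9229} = - \frac{30510}{9229} \approx -3.3059$)
$T + \frac{D + 13995}{1446 + 9812} = - \frac{30510}{9229} + \frac{-392 + 13995}{1446 + 9812} = - \frac{30510}{9229} + \frac{13603}{11258} = - \frac{217939493}{103900082}$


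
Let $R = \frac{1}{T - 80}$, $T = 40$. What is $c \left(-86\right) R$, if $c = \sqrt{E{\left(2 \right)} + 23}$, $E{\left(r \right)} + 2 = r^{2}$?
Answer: $\frac{43}{4} \approx 10.75$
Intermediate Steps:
$E{\left(r \right)} = -2 + r^{2}$
$R = - \frac{1}{40}$ ($R = \frac{1}{40 - 80} = \frac{1}{-40} = - \frac{1}{40} \approx -0.025$)
$c = 5$ ($c = \sqrt{\left(-2 + 2^{2}\right) + 23} = \sqrt{\left(-2 + 4\right) + 23} = \sqrt{2 + 23} = \sqrt{25} = 5$)
$c \left(-86\right) R = 5 \left(-86\right) \left(- \frac{1}{40}\right) = \left(-430\right) \left(- \frac{1}{40}\right) = \frac{43}{4}$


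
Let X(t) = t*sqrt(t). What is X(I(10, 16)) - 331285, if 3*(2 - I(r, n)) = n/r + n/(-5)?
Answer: -331285 + 38*sqrt(570)/225 ≈ -3.3128e+5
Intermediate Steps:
I(r, n) = 2 + n/15 - n/(3*r) (I(r, n) = 2 - (n/r + n/(-5))/3 = 2 - (n/r + n*(-1/5))/3 = 2 - (n/r - n/5)/3 = 2 - (-n/5 + n/r)/3 = 2 + (n/15 - n/(3*r)) = 2 + n/15 - n/(3*r))
X(t) = t**(3/2)
X(I(10, 16)) - 331285 = (2 + (1/15)*16 - 1/3*16/10)**(3/2) - 331285 = (2 + 16/15 - 1/3*16*1/10)**(3/2) - 331285 = (2 + 16/15 - 8/15)**(3/2) - 331285 = (38/15)**(3/2) - 331285 = 38*sqrt(570)/225 - 331285 = -331285 + 38*sqrt(570)/225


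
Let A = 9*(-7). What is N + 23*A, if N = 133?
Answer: -1316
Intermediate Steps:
A = -63
N + 23*A = 133 + 23*(-63) = 133 - 1449 = -1316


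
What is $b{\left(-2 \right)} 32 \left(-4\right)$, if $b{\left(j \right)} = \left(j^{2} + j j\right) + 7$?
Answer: $-1920$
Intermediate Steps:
$b{\left(j \right)} = 7 + 2 j^{2}$ ($b{\left(j \right)} = \left(j^{2} + j^{2}\right) + 7 = 2 j^{2} + 7 = 7 + 2 j^{2}$)
$b{\left(-2 \right)} 32 \left(-4\right) = \left(7 + 2 \left(-2\right)^{2}\right) 32 \left(-4\right) = \left(7 + 2 \cdot 4\right) 32 \left(-4\right) = \left(7 + 8\right) 32 \left(-4\right) = 15 \cdot 32 \left(-4\right) = 480 \left(-4\right) = -1920$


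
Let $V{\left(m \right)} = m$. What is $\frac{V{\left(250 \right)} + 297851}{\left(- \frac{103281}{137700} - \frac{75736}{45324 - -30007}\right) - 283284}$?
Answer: $- \frac{1030741711182900}{979515145186337} \approx -1.0523$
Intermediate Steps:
$\frac{V{\left(250 \right)} + 297851}{\left(- \frac{103281}{137700} - \frac{75736}{45324 - -30007}\right) - 283284} = \frac{250 + 297851}{\left(- \frac{103281}{137700} - \frac{75736}{45324 - -30007}\right) - 283284} = \frac{298101}{\left(\left(-103281\right) \frac{1}{137700} - \frac{75736}{45324 + 30007}\right) - 283284} = \frac{298101}{\left(- \frac{34427}{45900} - \frac{75736}{75331}\right) - 283284} = \frac{298101}{- \frac{6069702737}{3457692900} - 283284} = \frac{298101}{- \frac{979515145186337}{3457692900}} = 298101 \left(- \frac{3457692900}{979515145186337}\right) = - \frac{1030741711182900}{979515145186337}$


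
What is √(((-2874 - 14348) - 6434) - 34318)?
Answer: I*√57974 ≈ 240.78*I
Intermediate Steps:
√(((-2874 - 14348) - 6434) - 34318) = √((-17222 - 6434) - 34318) = √(-23656 - 34318) = √(-57974) = I*√57974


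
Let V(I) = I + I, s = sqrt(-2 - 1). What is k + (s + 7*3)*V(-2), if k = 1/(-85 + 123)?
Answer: -3191/38 - 4*I*sqrt(3) ≈ -83.974 - 6.9282*I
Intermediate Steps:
s = I*sqrt(3) (s = sqrt(-3) = I*sqrt(3) ≈ 1.732*I)
k = 1/38 ≈ 0.026316
V(I) = 2*I
k + (s + 7*3)*V(-2) = 1/38 + (I*sqrt(3) + 7*3)*(2*(-2)) = 1/38 + (I*sqrt(3) + 21)*(-4) = 1/38 + (21 + I*sqrt(3))*(-4) = 1/38 + (-84 - 4*I*sqrt(3)) = -3191/38 - 4*I*sqrt(3)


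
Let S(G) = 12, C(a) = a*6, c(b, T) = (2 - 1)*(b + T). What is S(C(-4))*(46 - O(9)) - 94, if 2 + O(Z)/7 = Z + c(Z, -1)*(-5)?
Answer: 3230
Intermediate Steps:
c(b, T) = T + b (c(b, T) = 1*(T + b) = T + b)
C(a) = 6*a
O(Z) = 21 - 28*Z (O(Z) = -14 + 7*(Z + (-1 + Z)*(-5)) = -14 + 7*(Z + (5 - 5*Z)) = -14 + 7*(5 - 4*Z) = -14 + (35 - 28*Z) = 21 - 28*Z)
S(C(-4))*(46 - O(9)) - 94 = 12*(46 - (21 - 28*9)) - 94 = 12*(46 - (21 - 252)) - 94 = 12*(46 - 1*(-231)) - 94 = 12*(46 + 231) - 94 = 12*277 - 94 = 3324 - 94 = 3230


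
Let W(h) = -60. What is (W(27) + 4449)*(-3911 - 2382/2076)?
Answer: -5940963567/346 ≈ -1.7170e+7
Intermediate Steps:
(W(27) + 4449)*(-3911 - 2382/2076) = (-60 + 4449)*(-3911 - 2382/2076) = 4389*(-3911 - 2382*1/2076) = 4389*(-3911 - 397/346) = 4389*(-1353603/346) = -5940963567/346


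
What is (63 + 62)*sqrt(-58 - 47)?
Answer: 125*I*sqrt(105) ≈ 1280.9*I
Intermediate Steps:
(63 + 62)*sqrt(-58 - 47) = 125*sqrt(-105) = 125*(I*sqrt(105)) = 125*I*sqrt(105)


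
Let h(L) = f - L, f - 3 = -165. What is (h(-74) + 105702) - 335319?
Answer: -229705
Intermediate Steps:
f = -162 (f = 3 - 165 = -162)
h(L) = -162 - L
(h(-74) + 105702) - 335319 = ((-162 - 1*(-74)) + 105702) - 335319 = ((-162 + 74) + 105702) - 335319 = (-88 + 105702) - 335319 = 105614 - 335319 = -229705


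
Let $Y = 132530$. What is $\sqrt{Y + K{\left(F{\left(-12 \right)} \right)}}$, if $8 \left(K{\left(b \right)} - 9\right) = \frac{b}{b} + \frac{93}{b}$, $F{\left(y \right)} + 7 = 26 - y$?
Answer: $\frac{\sqrt{530158}}{2} \approx 364.06$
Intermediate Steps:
$F{\left(y \right)} = 19 - y$ ($F{\left(y \right)} = -7 - \left(-26 + y\right) = 19 - y$)
$K{\left(b \right)} = \frac{73}{8} + \frac{93}{8 b}$ ($K{\left(b \right)} = 9 + \frac{\frac{b}{b} + \frac{93}{b}}{8} = 9 + \frac{1 + \frac{93}{b}}{8} = 9 + \left(\frac{1}{8} + \frac{93}{8 b}\right) = \frac{73}{8} + \frac{93}{8 b}$)
$\sqrt{Y + K{\left(F{\left(-12 \right)} \right)}} = \sqrt{132530 + \frac{93 + 73 \left(19 - -12\right)}{8 \left(19 - -12\right)}} = \sqrt{132530 + \frac{93 + 73 \left(19 + 12\right)}{8 \left(19 + 12\right)}} = \sqrt{132530 + \frac{93 + 73 \cdot 31}{8 \cdot 31}} = \sqrt{132530 + \frac{1}{8} \cdot \frac{1}{31} \left(93 + 2263\right)} = \sqrt{132530 + \frac{1}{8} \cdot \frac{1}{31} \cdot 2356} = \sqrt{132530 + \frac{19}{2}} = \sqrt{\frac{265079}{2}} = \frac{\sqrt{530158}}{2}$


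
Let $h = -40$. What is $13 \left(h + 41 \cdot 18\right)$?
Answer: $9074$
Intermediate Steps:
$13 \left(h + 41 \cdot 18\right) = 13 \left(-40 + 41 \cdot 18\right) = 13 \left(-40 + 738\right) = 13 \cdot 698 = 9074$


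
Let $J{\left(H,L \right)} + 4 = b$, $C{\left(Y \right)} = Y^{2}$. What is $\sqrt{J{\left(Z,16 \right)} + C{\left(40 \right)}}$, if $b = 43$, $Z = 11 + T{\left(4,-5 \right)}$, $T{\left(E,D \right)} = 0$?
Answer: $\sqrt{1639} \approx 40.485$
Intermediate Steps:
$Z = 11$ ($Z = 11 + 0 = 11$)
$J{\left(H,L \right)} = 39$ ($J{\left(H,L \right)} = -4 + 43 = 39$)
$\sqrt{J{\left(Z,16 \right)} + C{\left(40 \right)}} = \sqrt{39 + 40^{2}} = \sqrt{39 + 1600} = \sqrt{1639}$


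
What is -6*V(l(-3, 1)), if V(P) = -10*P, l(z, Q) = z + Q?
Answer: -120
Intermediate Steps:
l(z, Q) = Q + z
-6*V(l(-3, 1)) = -(-60)*(1 - 3) = -(-60)*(-2) = -6*20 = -120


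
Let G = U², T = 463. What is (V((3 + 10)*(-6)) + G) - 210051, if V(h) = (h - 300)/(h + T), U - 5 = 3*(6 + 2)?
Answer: -11506604/55 ≈ -2.0921e+5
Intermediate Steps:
U = 29 (U = 5 + 3*(6 + 2) = 5 + 3*8 = 5 + 24 = 29)
V(h) = (-300 + h)/(463 + h) (V(h) = (h - 300)/(h + 463) = (-300 + h)/(463 + h))
G = 841 (G = 29² = 841)
(V((3 + 10)*(-6)) + G) - 210051 = ((-300 + (3 + 10)*(-6))/(463 + (3 + 10)*(-6)) + 841) - 210051 = ((-300 + 13*(-6))/(463 + 13*(-6)) + 841) - 210051 = ((-300 - 78)/(463 - 78) + 841) - 210051 = (-378/385 + 841) - 210051 = ((1/385)*(-378) + 841) - 210051 = (-54/55 + 841) - 210051 = 46201/55 - 210051 = -11506604/55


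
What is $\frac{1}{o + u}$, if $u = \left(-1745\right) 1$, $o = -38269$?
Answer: $- \frac{1}{40014} \approx -2.4991 \cdot 10^{-5}$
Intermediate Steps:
$u = -1745$
$\frac{1}{o + u} = \frac{1}{-38269 - 1745} = \frac{1}{-40014} = - \frac{1}{40014}$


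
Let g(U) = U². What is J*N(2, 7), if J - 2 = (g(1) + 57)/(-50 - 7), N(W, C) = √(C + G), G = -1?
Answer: 56*√6/57 ≈ 2.4065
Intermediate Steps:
N(W, C) = √(-1 + C) (N(W, C) = √(C - 1) = √(-1 + C))
J = 56/57 (J = 2 + (1² + 57)/(-50 - 7) = 2 + (1 + 57)/(-57) = 2 + 58*(-1/57) = 2 - 58/57 = 56/57 ≈ 0.98246)
J*N(2, 7) = 56*√(-1 + 7)/57 = 56*√6/57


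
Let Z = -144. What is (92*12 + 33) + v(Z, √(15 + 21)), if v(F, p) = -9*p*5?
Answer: 867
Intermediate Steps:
v(F, p) = -45*p
(92*12 + 33) + v(Z, √(15 + 21)) = (92*12 + 33) - 45*√(15 + 21) = (1104 + 33) - 45*√36 = 1137 - 45*6 = 1137 - 270 = 867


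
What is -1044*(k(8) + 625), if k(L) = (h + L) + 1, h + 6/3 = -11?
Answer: -648324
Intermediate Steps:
h = -13 (h = -2 - 11 = -13)
k(L) = -12 + L (k(L) = (-13 + L) + 1 = -12 + L)
-1044*(k(8) + 625) = -1044*((-12 + 8) + 625) = -1044*(-4 + 625) = -1044*621 = -648324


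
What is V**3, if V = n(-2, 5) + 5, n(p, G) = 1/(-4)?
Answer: 6859/64 ≈ 107.17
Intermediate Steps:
n(p, G) = -1/4
V = 19/4 (V = -1/4 + 5 = 19/4 ≈ 4.7500)
V**3 = (19/4)**3 = 6859/64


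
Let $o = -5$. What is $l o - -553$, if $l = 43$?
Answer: $338$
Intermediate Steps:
$l o - -553 = 43 \left(-5\right) - -553 = -215 + 553 = 338$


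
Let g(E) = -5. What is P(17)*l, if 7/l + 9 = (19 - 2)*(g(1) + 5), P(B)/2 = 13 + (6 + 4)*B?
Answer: -854/3 ≈ -284.67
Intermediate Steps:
P(B) = 26 + 20*B (P(B) = 2*(13 + (6 + 4)*B) = 2*(13 + 10*B) = 26 + 20*B)
l = -7/9 (l = 7/(-9 + (19 - 2)*(-5 + 5)) = 7/(-9 + 17*0) = 7/(-9 + 0) = 7/(-9) = 7*(-⅑) = -7/9 ≈ -0.77778)
P(17)*l = (26 + 20*17)*(-7/9) = (26 + 340)*(-7/9) = 366*(-7/9) = -854/3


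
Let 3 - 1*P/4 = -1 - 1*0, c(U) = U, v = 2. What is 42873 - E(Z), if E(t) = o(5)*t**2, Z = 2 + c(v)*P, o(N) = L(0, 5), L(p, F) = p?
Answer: 42873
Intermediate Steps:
o(N) = 0
P = 16 (P = 12 - 4*(-1 - 1*0) = 12 - 4*(-1 + 0) = 12 - 4*(-1) = 12 + 4 = 16)
Z = 34 (Z = 2 + 2*16 = 2 + 32 = 34)
E(t) = 0 (E(t) = 0*t**2 = 0)
42873 - E(Z) = 42873 - 1*0 = 42873 + 0 = 42873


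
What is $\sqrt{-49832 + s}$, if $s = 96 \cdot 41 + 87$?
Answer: $i \sqrt{45809} \approx 214.03 i$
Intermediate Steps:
$s = 4023$ ($s = 3936 + 87 = 4023$)
$\sqrt{-49832 + s} = \sqrt{-49832 + 4023} = \sqrt{-45809} = i \sqrt{45809}$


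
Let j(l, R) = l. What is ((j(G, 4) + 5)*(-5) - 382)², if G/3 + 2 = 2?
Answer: 165649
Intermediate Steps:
G = 0 (G = -6 + 3*2 = -6 + 6 = 0)
((j(G, 4) + 5)*(-5) - 382)² = ((0 + 5)*(-5) - 382)² = (5*(-5) - 382)² = (-25 - 382)² = (-407)² = 165649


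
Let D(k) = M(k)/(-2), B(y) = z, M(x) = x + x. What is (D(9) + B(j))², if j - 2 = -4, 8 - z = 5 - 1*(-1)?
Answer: 49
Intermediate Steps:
M(x) = 2*x
z = 2 (z = 8 - (5 - 1*(-1)) = 8 - (5 + 1) = 8 - 1*6 = 8 - 6 = 2)
j = -2 (j = 2 - 4 = -2)
B(y) = 2
D(k) = -k (D(k) = (2*k)/(-2) = (2*k)*(-½) = -k)
(D(9) + B(j))² = (-1*9 + 2)² = (-9 + 2)² = (-7)² = 49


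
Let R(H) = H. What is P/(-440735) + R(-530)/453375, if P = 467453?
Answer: -8486603737/7992729225 ≈ -1.0618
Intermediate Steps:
P/(-440735) + R(-530)/453375 = 467453/(-440735) - 530/453375 = 467453*(-1/440735) - 530*1/453375 = -467453/440735 - 106/90675 = -8486603737/7992729225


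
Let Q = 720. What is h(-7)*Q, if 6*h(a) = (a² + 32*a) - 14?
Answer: -22680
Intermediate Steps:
h(a) = -7/3 + a²/6 + 16*a/3 (h(a) = ((a² + 32*a) - 14)/6 = (-14 + a² + 32*a)/6 = -7/3 + a²/6 + 16*a/3)
h(-7)*Q = (-7/3 + (⅙)*(-7)² + (16/3)*(-7))*720 = (-7/3 + (⅙)*49 - 112/3)*720 = (-7/3 + 49/6 - 112/3)*720 = -63/2*720 = -22680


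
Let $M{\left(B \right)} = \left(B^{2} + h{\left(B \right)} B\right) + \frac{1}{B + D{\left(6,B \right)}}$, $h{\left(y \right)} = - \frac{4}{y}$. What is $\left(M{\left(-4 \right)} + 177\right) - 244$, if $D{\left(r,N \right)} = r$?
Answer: $- \frac{109}{2} \approx -54.5$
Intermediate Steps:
$M{\left(B \right)} = -4 + B^{2} + \frac{1}{6 + B}$ ($M{\left(B \right)} = \left(B^{2} + - \frac{4}{B} B\right) + \frac{1}{B + 6} = \left(B^{2} - 4\right) + \frac{1}{6 + B} = \left(-4 + B^{2}\right) + \frac{1}{6 + B} = -4 + B^{2} + \frac{1}{6 + B}$)
$\left(M{\left(-4 \right)} + 177\right) - 244 = \left(\frac{-23 + \left(-4\right)^{3} - -16 + 6 \left(-4\right)^{2}}{6 - 4} + 177\right) - 244 = \left(\frac{-23 - 64 + 16 + 6 \cdot 16}{2} + 177\right) - 244 = \left(\frac{-23 - 64 + 16 + 96}{2} + 177\right) - 244 = \left(\frac{1}{2} \cdot 25 + 177\right) - 244 = \left(\frac{25}{2} + 177\right) - 244 = \frac{379}{2} - 244 = - \frac{109}{2}$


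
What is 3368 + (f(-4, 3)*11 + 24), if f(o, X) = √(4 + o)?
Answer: 3392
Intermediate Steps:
3368 + (f(-4, 3)*11 + 24) = 3368 + (√(4 - 4)*11 + 24) = 3368 + (√0*11 + 24) = 3368 + (0*11 + 24) = 3368 + (0 + 24) = 3368 + 24 = 3392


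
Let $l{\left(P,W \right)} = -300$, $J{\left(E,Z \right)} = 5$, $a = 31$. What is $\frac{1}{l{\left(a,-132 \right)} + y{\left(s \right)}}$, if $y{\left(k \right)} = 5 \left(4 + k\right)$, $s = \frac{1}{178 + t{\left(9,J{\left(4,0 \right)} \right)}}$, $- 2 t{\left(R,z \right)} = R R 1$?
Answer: $- \frac{55}{15398} \approx -0.0035719$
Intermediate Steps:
$t{\left(R,z \right)} = - \frac{R^{2}}{2}$ ($t{\left(R,z \right)} = - \frac{R R 1}{2} = - \frac{R^{2} \cdot 1}{2} = - \frac{R^{2}}{2}$)
$s = \frac{2}{275}$ ($s = \frac{1}{178 - \frac{9^{2}}{2}} = \frac{1}{178 - \frac{81}{2}} = \frac{1}{\frac{275}{2}} = \frac{2}{275} \approx 0.0072727$)
$y{\left(k \right)} = 20 + 5 k$
$\frac{1}{l{\left(a,-132 \right)} + y{\left(s \right)}} = \frac{1}{-300 + \left(20 + 5 \cdot \frac{2}{275}\right)} = \frac{1}{-300 + \left(20 + \frac{2}{55}\right)} = \frac{1}{-300 + \frac{1102}{55}} = \frac{1}{- \frac{15398}{55}} = - \frac{55}{15398}$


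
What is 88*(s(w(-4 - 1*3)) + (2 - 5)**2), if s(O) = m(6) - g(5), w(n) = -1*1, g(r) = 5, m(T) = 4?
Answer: 704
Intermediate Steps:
w(n) = -1
s(O) = -1 (s(O) = 4 - 1*5 = 4 - 5 = -1)
88*(s(w(-4 - 1*3)) + (2 - 5)**2) = 88*(-1 + (2 - 5)**2) = 88*(-1 + (-3)**2) = 88*(-1 + 9) = 88*8 = 704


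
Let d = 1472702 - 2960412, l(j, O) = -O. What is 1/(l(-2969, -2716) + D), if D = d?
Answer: -1/1484994 ≈ -6.7340e-7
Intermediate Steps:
d = -1487710
D = -1487710
1/(l(-2969, -2716) + D) = 1/(-1*(-2716) - 1487710) = 1/(2716 - 1487710) = 1/(-1484994) = -1/1484994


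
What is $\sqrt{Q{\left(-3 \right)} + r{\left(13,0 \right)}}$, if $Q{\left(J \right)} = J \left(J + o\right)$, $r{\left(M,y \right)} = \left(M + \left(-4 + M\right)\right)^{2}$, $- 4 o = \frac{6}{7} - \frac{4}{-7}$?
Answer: $\frac{\sqrt{96838}}{14} \approx 22.228$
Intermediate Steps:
$o = - \frac{5}{14}$ ($o = - \frac{\frac{6}{7} - \frac{4}{-7}}{4} = - \frac{6 \cdot \frac{1}{7} - - \frac{4}{7}}{4} = - \frac{\frac{6}{7} + \frac{4}{7}}{4} = \left(- \frac{1}{4}\right) \frac{10}{7} = - \frac{5}{14} \approx -0.35714$)
$r{\left(M,y \right)} = \left(-4 + 2 M\right)^{2}$
$Q{\left(J \right)} = J \left(- \frac{5}{14} + J\right)$ ($Q{\left(J \right)} = J \left(J - \frac{5}{14}\right) = J \left(- \frac{5}{14} + J\right)$)
$\sqrt{Q{\left(-3 \right)} + r{\left(13,0 \right)}} = \sqrt{\frac{1}{14} \left(-3\right) \left(-5 + 14 \left(-3\right)\right) + 4 \left(-2 + 13\right)^{2}} = \sqrt{\frac{1}{14} \left(-3\right) \left(-5 - 42\right) + 4 \cdot 11^{2}} = \sqrt{\frac{1}{14} \left(-3\right) \left(-47\right) + 4 \cdot 121} = \sqrt{\frac{141}{14} + 484} = \sqrt{\frac{6917}{14}} = \frac{\sqrt{96838}}{14}$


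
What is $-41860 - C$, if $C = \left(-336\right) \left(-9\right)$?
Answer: $-44884$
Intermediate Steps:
$C = 3024$
$-41860 - C = -41860 - 3024 = -44884$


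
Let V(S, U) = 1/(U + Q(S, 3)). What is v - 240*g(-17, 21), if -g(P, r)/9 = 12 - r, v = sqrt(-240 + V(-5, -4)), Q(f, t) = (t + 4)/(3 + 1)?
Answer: -19440 + 2*I*sqrt(541)/3 ≈ -19440.0 + 15.506*I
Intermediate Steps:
Q(f, t) = 1 + t/4 (Q(f, t) = (4 + t)/4 = (4 + t)*(1/4) = 1 + t/4)
V(S, U) = 1/(7/4 + U) (V(S, U) = 1/(U + (1 + (1/4)*3)) = 1/(U + (1 + 3/4)) = 1/(U + 7/4) = 1/(7/4 + U))
v = 2*I*sqrt(541)/3 (v = sqrt(-240 + 4/(7 + 4*(-4))) = sqrt(-240 + 4/(7 - 16)) = sqrt(-240 + 4/(-9)) = sqrt(-240 + 4*(-1/9)) = sqrt(-240 - 4/9) = sqrt(-2164/9) = 2*I*sqrt(541)/3 ≈ 15.506*I)
g(P, r) = -108 + 9*r (g(P, r) = -9*(12 - r) = -108 + 9*r)
v - 240*g(-17, 21) = 2*I*sqrt(541)/3 - 240*(-108 + 9*21) = 2*I*sqrt(541)/3 - 240*(-108 + 189) = 2*I*sqrt(541)/3 - 240*81 = 2*I*sqrt(541)/3 - 19440 = -19440 + 2*I*sqrt(541)/3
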